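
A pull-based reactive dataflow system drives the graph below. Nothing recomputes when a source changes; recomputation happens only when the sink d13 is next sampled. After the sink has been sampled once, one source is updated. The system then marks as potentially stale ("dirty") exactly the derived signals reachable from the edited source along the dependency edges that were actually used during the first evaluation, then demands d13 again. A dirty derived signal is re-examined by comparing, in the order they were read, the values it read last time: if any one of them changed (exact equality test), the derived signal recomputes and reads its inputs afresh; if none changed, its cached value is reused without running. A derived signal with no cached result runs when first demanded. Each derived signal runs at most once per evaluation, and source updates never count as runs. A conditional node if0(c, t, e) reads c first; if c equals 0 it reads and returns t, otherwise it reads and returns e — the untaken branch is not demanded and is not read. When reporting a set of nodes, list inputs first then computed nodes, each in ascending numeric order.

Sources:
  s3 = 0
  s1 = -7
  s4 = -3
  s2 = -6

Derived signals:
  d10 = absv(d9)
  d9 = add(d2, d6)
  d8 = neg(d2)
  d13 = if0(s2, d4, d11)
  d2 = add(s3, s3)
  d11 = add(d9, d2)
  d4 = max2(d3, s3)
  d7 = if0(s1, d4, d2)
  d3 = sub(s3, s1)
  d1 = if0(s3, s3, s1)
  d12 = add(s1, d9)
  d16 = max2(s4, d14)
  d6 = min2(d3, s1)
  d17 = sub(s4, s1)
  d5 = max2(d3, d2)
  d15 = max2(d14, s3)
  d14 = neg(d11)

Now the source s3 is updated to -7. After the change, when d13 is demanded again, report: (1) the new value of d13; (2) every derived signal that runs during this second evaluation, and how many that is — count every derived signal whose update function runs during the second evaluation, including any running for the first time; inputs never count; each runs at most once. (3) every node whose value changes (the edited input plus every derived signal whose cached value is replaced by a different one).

First evaluation (everything demanded from the output):
  d2 = add(0, 0) = 0
  d3 = sub(0, -7) = 7
  d6 = min2(7, -7) = -7
  d9 = add(0, -7) = -7
  d11 = add(-7, 0) = -7
  d13 = if0(s2=-6 -> else branch d11) = -7

Propagation after the edit:
  d2: runs — s3 0->-7; s3 0->-7; result -14.
  d3: runs — s3 0->-7; result 0.
  d6: runs — d3 7->0; result -7 (same value as before).
  d9: runs — d2 0->-14; result -21.
  d11: runs — d9 -7->-21; d2 0->-14; result -35.
  d13: runs — d11 -7->-35; result -35.

New value of d13: -35.
Derived signals that run: d2, d3, d6, d9, d11, d13 — 6 in total.
Values that change: s3, d2, d3, d9, d11, d13.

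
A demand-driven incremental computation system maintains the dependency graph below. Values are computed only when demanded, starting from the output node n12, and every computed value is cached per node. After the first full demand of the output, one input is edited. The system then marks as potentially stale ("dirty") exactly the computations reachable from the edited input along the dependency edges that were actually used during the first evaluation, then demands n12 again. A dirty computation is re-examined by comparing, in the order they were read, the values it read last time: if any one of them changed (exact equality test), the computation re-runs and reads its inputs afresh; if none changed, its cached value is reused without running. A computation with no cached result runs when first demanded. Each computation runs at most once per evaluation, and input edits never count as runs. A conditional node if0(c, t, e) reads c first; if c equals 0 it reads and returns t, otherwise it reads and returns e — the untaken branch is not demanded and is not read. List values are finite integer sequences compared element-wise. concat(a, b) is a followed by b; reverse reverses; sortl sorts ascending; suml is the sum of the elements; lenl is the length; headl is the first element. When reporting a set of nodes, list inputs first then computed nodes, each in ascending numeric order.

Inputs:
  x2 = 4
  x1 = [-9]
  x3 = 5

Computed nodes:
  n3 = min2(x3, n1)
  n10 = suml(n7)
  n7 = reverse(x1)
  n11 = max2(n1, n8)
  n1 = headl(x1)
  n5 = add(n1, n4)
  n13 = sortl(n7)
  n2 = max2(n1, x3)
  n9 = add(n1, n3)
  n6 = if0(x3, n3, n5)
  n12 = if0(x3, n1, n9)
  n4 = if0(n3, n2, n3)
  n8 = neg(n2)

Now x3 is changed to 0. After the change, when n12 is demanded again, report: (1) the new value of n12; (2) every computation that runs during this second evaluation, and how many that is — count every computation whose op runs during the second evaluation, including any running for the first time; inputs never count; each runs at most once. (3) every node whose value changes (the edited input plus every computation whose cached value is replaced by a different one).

First evaluation (everything demanded from the output):
  n1 = headl([-9]) = -9
  n3 = min2(5, -9) = -9
  n9 = add(-9, -9) = -18
  n12 = if0(x3=5 -> else branch n9) = -18

Propagation after the edit:
  n3: marked dirty but never re-examined — demand shifted away from it.
  n9: marked dirty but never re-examined — demand shifted away from it.
  n12: runs — x3 5->0; result -9.

Key observation: a condition flipped, so demand moved to the other branch — n3, n9 are never re-examined.

New value of n12: -9.
Computations that run: n12 — 1 in total.
Values that change: x3, n12.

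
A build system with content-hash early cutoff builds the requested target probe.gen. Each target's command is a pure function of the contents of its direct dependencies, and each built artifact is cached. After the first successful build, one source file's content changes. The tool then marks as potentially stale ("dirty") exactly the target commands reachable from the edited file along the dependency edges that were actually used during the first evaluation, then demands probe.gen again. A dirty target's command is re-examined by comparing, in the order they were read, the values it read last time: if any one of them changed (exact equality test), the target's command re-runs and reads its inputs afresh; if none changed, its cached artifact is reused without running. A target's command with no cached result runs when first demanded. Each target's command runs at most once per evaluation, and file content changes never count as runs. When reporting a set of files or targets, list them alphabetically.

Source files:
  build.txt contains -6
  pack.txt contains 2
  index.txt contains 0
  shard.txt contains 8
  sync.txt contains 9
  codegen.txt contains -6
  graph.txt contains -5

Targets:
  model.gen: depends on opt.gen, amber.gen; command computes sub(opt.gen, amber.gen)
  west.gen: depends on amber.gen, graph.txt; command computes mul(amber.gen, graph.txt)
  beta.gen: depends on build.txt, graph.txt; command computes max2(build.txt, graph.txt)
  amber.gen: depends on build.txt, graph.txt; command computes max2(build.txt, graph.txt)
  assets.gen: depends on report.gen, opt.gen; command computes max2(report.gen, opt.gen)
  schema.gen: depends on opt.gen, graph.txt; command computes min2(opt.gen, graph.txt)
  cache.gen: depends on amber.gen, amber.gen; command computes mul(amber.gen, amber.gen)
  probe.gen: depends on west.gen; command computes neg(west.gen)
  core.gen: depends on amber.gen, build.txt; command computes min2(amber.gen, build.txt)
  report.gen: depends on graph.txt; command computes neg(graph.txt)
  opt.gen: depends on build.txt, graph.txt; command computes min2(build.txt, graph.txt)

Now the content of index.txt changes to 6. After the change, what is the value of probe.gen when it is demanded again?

New value of probe.gen: -25.
Key observation: index.txt is never demanded by the output, so the edit triggers no recomputation at all.

First evaluation (everything demanded from the output):
  amber.gen = max2(-6, -5) = -5
  west.gen = mul(-5, -5) = 25
  probe.gen = neg(25) = -25

Propagation after the edit:
  index.txt feeds no computation that the output demands — nothing is marked dirty and nothing runs.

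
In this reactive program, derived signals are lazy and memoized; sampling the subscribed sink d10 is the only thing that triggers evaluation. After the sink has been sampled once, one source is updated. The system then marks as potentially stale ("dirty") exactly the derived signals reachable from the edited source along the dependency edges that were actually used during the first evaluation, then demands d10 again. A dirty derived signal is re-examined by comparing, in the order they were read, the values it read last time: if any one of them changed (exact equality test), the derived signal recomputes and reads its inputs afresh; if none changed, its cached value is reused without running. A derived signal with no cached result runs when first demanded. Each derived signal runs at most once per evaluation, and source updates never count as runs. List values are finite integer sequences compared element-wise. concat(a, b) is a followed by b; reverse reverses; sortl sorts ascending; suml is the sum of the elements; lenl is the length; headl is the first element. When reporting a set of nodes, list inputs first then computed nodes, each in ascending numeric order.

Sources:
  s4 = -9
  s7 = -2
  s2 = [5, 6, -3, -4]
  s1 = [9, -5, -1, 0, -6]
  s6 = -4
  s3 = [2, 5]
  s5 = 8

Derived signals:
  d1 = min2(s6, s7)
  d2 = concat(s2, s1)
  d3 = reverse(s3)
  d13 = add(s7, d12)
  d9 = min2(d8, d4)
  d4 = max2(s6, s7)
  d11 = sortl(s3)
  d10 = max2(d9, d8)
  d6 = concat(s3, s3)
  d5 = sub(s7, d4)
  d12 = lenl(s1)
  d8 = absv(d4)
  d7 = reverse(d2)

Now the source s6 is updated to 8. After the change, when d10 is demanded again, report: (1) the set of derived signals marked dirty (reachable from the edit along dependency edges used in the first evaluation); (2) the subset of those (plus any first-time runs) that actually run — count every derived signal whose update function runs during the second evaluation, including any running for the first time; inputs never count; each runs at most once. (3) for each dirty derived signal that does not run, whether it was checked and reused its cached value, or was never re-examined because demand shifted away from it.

First demand of the output computes:
  d4 = max2(-4, -2) = -2
  d8 = absv(-2) = 2
  d9 = min2(2, -2) = -2
  d10 = max2(-2, 2) = 2

After the edit, cleaning proceeds:
  d4: a read changed (s6 -4->8) — executes, giving 8.
  d8: a read changed (d4 -2->8) — executes, giving 8.
  d9: a read changed (d8 2->8; d4 -2->8) — executes, giving 8.
  d10: a read changed (d9 -2->8; d8 2->8) — executes, giving 8.

The edit dirties: d4, d8, d9, d10.
4 derived signals run: d4, d8, d9, d10.
No dirty derived signal escaped a run.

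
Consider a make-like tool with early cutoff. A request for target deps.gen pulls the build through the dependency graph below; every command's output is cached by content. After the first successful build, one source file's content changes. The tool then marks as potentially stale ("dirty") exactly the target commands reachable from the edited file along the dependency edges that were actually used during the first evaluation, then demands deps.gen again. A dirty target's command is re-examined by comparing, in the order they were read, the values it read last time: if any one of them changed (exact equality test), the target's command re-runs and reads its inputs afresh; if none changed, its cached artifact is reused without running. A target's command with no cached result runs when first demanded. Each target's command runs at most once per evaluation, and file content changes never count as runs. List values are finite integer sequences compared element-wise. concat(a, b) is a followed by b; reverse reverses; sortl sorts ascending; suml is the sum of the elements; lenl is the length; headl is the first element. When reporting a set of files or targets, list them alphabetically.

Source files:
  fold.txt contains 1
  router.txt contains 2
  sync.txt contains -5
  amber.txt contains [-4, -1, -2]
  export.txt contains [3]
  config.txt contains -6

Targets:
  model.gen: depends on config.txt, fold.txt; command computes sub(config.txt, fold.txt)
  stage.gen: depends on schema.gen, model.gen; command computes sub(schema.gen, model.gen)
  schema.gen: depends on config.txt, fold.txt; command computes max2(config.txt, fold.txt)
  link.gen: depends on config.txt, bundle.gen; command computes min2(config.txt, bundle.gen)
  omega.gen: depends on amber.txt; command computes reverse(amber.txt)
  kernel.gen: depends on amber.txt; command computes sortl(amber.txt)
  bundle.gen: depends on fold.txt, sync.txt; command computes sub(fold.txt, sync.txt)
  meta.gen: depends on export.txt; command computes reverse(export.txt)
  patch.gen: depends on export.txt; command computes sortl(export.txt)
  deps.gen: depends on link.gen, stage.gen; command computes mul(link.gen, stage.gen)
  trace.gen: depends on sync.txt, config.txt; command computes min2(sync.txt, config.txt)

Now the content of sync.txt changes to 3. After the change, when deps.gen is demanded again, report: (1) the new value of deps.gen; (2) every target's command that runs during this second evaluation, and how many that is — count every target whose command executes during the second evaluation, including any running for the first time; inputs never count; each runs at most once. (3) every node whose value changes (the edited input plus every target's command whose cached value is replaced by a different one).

First demand of the output computes:
  bundle.gen = sub(1, -5) = 6
  link.gen = min2(-6, 6) = -6
  model.gen = sub(-6, 1) = -7
  schema.gen = max2(-6, 1) = 1
  stage.gen = sub(1, -7) = 8
  deps.gen = mul(-6, 8) = -48

After the edit, cleaning proceeds:
  bundle.gen: a read changed (sync.txt -5->3) — executes, giving -2.
  link.gen: a read changed (bundle.gen 6->-2) — executes, giving -6 — identical to its old value.
  deps.gen: dirty, but its reads are unchanged (link.gen unchanged, stage.gen unchanged); cached -48 stands.

Note the absorption at link.gen: it re-runs yet its value is the same, leaving the output's value untouched.

Demanding deps.gen again yields -48.
2 target commands run: bundle.gen, link.gen.
The nodes whose values change: bundle.gen, sync.txt.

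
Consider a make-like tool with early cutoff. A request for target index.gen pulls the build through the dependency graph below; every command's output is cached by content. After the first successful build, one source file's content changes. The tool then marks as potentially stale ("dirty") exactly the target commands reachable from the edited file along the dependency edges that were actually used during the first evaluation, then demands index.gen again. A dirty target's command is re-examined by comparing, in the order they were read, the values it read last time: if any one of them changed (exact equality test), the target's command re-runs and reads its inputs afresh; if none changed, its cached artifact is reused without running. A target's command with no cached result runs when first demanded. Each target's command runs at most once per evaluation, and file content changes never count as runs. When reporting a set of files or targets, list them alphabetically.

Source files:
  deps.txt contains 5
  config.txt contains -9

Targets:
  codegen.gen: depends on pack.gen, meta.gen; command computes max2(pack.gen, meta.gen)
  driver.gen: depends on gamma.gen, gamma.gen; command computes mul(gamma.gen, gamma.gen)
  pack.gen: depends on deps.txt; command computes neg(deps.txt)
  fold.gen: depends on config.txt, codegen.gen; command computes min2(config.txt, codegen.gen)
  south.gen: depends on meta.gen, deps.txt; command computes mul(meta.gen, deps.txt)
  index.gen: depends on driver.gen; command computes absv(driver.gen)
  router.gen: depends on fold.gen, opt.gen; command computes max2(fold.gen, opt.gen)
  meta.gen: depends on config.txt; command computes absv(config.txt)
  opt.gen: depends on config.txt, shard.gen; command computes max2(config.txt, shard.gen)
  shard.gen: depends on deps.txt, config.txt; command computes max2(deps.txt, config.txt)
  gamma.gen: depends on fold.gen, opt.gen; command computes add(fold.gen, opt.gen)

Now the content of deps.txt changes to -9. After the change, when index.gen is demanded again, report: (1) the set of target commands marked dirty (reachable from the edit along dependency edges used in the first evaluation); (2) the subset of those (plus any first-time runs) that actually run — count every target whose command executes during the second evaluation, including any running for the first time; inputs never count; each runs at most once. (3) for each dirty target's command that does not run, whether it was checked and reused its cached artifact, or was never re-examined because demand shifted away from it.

The edit dirties: codegen.gen, driver.gen, fold.gen, gamma.gen, index.gen, opt.gen, pack.gen, shard.gen.
7 target commands run: codegen.gen, driver.gen, gamma.gen, index.gen, opt.gen, pack.gen, shard.gen.
Cache hits after checking: fold.gen.
Note where the cutoff bites: fold.gen is checked, finds nothing changed, and keeps its cache.

First demand of the output computes:
  meta.gen = absv(-9) = 9
  pack.gen = neg(5) = -5
  codegen.gen = max2(-5, 9) = 9
  fold.gen = min2(-9, 9) = -9
  shard.gen = max2(5, -9) = 5
  opt.gen = max2(-9, 5) = 5
  gamma.gen = add(-9, 5) = -4
  driver.gen = mul(-4, -4) = 16
  index.gen = absv(16) = 16

After the edit, cleaning proceeds:
  pack.gen: a read changed (deps.txt 5->-9) — executes, giving 9.
  codegen.gen: a read changed (pack.gen -5->9) — executes, giving 9 — identical to its old value.
  fold.gen: dirty, but its reads are unchanged (config.txt unchanged, codegen.gen unchanged); cached -9 stands.
  shard.gen: a read changed (deps.txt 5->-9) — executes, giving -9.
  opt.gen: a read changed (shard.gen 5->-9) — executes, giving -9.
  gamma.gen: a read changed (opt.gen 5->-9) — executes, giving -18.
  driver.gen: a read changed (gamma.gen -4->-18; gamma.gen -4->-18) — executes, giving 324.
  index.gen: a read changed (driver.gen 16->324) — executes, giving 324.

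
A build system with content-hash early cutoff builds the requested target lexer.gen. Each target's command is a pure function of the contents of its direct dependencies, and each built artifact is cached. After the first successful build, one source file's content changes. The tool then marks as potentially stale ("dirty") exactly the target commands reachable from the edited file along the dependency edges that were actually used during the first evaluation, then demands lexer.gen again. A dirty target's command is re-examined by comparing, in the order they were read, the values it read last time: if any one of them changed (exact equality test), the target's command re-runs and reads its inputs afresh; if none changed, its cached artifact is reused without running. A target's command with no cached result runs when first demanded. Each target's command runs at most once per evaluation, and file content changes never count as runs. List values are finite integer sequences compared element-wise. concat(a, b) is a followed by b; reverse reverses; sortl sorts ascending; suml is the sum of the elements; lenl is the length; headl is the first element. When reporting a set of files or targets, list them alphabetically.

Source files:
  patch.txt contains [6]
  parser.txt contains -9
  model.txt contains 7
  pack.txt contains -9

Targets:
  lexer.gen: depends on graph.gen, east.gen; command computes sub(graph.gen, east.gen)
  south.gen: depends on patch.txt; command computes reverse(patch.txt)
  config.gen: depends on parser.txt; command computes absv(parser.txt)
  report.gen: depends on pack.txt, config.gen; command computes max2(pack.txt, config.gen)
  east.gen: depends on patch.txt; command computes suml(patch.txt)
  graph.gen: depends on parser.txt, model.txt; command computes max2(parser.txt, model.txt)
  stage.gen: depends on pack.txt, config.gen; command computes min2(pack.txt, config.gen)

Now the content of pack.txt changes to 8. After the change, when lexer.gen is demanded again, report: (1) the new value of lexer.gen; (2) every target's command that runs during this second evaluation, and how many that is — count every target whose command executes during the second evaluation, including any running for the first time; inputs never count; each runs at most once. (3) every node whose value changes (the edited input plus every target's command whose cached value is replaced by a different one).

First evaluation (everything demanded from the output):
  east.gen = suml([6]) = 6
  graph.gen = max2(-9, 7) = 7
  lexer.gen = sub(7, 6) = 1

Propagation after the edit:
  pack.txt feeds no computation that the output demands — nothing is marked dirty and nothing runs.

Key observation: pack.txt is never demanded by the output, so the edit triggers no recomputation at all.

New value of lexer.gen: 1.
Target commands that run: none — 0 in total.
Values that change: pack.txt.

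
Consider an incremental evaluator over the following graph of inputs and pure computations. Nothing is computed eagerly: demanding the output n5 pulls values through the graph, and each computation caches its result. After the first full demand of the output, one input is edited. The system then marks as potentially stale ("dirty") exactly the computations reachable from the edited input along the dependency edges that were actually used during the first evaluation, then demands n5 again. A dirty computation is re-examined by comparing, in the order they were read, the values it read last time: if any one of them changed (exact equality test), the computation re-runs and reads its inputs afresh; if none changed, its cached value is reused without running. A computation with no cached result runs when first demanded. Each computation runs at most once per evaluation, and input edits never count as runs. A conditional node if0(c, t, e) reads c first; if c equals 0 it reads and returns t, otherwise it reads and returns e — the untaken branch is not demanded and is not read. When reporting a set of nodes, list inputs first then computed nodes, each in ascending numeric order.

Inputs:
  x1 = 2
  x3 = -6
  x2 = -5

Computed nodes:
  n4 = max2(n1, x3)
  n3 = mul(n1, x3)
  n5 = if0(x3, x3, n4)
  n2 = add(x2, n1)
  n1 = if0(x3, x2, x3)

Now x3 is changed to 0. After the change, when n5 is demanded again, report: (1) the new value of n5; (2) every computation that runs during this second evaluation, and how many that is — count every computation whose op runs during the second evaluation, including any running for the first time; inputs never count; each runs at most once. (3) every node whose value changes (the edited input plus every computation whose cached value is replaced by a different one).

n5 now evaluates to 0.
Run set: n5 (1 run).
Changed values: x3, n5.
The important point: the flipped condition redirects demand; n1, n4 are left stale, never re-checked.

Initial pass — values computed on the first demand:
  n1 = if0(x3=-6 -> else branch x3) = -6
  n4 = max2(-6, -6) = -6
  n5 = if0(x3=-6 -> else branch n4) = -6

Second demand — change propagation:
  n1: dirty yet unreached — the second evaluation never asks for it.
  n4: dirty yet unreached — the second evaluation never asks for it.
  n5: re-runs because x3 -6->0; new result 0.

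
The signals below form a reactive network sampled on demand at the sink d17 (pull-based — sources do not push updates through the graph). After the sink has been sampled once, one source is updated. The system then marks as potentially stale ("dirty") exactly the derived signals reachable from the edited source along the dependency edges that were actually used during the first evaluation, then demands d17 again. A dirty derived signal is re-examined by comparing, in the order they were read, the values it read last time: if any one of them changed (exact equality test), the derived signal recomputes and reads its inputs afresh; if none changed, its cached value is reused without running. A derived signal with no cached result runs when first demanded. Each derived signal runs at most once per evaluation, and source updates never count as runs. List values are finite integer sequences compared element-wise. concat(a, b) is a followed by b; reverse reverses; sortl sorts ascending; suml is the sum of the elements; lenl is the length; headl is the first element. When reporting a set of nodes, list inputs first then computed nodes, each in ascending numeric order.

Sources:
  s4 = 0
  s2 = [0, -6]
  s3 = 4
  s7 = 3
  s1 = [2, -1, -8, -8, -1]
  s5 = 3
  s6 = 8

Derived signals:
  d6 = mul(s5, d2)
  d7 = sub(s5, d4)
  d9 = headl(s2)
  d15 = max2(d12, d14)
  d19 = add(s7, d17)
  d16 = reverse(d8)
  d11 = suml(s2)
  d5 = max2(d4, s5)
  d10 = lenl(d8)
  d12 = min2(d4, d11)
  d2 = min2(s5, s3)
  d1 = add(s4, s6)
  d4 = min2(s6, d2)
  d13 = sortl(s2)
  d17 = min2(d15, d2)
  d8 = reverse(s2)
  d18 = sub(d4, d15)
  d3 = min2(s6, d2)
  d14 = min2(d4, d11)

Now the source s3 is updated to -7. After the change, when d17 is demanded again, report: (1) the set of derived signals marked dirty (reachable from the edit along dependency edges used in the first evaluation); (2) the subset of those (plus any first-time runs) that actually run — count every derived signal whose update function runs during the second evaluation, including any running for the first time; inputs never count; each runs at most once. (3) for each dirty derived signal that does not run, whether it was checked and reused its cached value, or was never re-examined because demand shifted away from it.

Initial pass — values computed on the first demand:
  d2 = min2(3, 4) = 3
  d4 = min2(8, 3) = 3
  d11 = suml([0, -6]) = -6
  d12 = min2(3, -6) = -6
  d14 = min2(3, -6) = -6
  d15 = max2(-6, -6) = -6
  d17 = min2(-6, 3) = -6

Second demand — change propagation:
  d2: re-runs because s3 4->-7; new result -7.
  d4: re-runs because d2 3->-7; new result -7.
  d12: re-runs because d4 3->-7; new result -7.
  d14: re-runs because d4 3->-7; new result -7.
  d15: re-runs because d12 -6->-7; d14 -6->-7; new result -7.
  d17: re-runs because d15 -6->-7; d2 3->-7; new result -7.

Dirty set: d2, d4, d12, d14, d15, d17.
Run set: d2, d4, d12, d14, d15, d17 (6 run).
All dirty derived signals ended up running.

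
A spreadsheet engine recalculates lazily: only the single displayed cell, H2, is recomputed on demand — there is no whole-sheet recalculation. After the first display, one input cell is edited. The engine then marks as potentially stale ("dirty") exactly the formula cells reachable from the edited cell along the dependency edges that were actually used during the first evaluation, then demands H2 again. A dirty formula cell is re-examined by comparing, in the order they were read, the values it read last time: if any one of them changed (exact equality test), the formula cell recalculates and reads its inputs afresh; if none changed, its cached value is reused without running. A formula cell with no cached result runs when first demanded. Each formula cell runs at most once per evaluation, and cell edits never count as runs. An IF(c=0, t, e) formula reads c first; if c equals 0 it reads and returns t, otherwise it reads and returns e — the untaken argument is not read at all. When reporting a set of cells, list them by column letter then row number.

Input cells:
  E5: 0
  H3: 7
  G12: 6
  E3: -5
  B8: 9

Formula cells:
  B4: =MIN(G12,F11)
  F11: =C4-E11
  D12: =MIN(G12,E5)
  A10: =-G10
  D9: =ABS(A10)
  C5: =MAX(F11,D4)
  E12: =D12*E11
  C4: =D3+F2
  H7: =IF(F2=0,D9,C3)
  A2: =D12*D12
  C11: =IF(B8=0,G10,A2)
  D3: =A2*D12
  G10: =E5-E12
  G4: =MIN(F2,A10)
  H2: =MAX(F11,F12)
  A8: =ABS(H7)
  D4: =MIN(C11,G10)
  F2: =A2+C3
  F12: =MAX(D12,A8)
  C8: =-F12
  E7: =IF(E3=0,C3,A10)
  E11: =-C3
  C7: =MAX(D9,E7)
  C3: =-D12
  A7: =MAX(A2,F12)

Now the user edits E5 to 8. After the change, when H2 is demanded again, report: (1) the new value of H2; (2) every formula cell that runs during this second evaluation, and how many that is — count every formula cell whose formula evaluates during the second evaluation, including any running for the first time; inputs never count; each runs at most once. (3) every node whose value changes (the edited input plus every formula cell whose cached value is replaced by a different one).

First evaluation (everything demanded from the output):
  D12 = MIN(6, 0) = 0
  A2 = 0 * 0 = 0
  C3 = -(0) = 0
  D3 = 0 * 0 = 0
  E11 = -(0) = 0
  E12 = 0 * 0 = 0
  F2 = 0 + 0 = 0
  C4 = 0 + 0 = 0
  F11 = 0 - 0 = 0
  G10 = 0 - 0 = 0
  A10 = -(0) = 0
  D9 = ABS(0) = 0
  H7 = IF(F2=0: F2=0 -> then branch D9) = 0
  A8 = ABS(0) = 0
  F12 = MAX(0, 0) = 0
  H2 = MAX(0, 0) = 0

Propagation after the edit:
  D12: runs — E5 0->8; result 6.
  A2: runs — D12 0->6; D12 0->6; result 36.
  C3: runs — D12 0->6; result -6.
  D3: runs — A2 0->36; D12 0->6; result 216.
  E11: runs — C3 0->-6; result 6.
  E12: marked dirty but never re-examined — demand shifted away from it.
  F2: runs — A2 0->36; C3 0->-6; result 30.
  C4: runs — D3 0->216; F2 0->30; result 246.
  F11: runs — C4 0->246; E11 0->6; result 240.
  G10: marked dirty but never re-examined — demand shifted away from it.
  A10: marked dirty but never re-examined — demand shifted away from it.
  D9: marked dirty but never re-examined — demand shifted away from it.
  H7: runs — F2 0->30; result -6.
  A8: runs — H7 0->-6; result 6.
  F12: runs — D12 0->6; A8 0->6; result 6.
  H2: runs — F11 0->240; F12 0->6; result 240.

Key observation: a condition flipped, so demand moved to the other branch — A10, D9, E12, G10 are never re-examined.

New value of H2: 240.
Formula cells that run: A2, A8, C3, C4, D3, D12, E11, F2, F11, F12, H2, H7 — 12 in total.
Values that change: A2, A8, C3, C4, D3, D12, E5, E11, F2, F11, F12, H2, H7.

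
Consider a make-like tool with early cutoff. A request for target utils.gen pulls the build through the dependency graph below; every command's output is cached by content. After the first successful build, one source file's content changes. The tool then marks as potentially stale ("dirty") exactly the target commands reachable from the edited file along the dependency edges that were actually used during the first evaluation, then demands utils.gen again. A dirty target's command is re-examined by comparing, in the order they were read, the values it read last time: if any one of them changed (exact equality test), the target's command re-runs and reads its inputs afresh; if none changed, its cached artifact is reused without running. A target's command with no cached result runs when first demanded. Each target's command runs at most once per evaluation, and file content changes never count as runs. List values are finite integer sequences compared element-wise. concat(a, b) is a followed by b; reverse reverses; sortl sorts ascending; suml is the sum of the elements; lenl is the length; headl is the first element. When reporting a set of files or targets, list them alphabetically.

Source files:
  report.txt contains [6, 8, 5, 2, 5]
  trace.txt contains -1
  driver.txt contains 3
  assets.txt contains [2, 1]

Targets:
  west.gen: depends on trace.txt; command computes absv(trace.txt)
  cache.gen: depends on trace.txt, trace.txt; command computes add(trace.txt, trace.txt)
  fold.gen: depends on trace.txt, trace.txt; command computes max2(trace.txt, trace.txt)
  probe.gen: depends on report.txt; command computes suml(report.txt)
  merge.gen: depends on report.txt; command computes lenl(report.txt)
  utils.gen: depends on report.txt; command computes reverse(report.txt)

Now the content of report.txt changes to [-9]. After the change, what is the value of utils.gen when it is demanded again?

First demand of the output computes:
  utils.gen = reverse([6, 8, 5, 2, 5]) = [5, 2, 5, 8, 6]

After the edit, cleaning proceeds:
  utils.gen: a read changed (report.txt [6, 8, 5, 2, 5]->[-9]) — executes, giving [-9].

Demanding utils.gen again yields [-9].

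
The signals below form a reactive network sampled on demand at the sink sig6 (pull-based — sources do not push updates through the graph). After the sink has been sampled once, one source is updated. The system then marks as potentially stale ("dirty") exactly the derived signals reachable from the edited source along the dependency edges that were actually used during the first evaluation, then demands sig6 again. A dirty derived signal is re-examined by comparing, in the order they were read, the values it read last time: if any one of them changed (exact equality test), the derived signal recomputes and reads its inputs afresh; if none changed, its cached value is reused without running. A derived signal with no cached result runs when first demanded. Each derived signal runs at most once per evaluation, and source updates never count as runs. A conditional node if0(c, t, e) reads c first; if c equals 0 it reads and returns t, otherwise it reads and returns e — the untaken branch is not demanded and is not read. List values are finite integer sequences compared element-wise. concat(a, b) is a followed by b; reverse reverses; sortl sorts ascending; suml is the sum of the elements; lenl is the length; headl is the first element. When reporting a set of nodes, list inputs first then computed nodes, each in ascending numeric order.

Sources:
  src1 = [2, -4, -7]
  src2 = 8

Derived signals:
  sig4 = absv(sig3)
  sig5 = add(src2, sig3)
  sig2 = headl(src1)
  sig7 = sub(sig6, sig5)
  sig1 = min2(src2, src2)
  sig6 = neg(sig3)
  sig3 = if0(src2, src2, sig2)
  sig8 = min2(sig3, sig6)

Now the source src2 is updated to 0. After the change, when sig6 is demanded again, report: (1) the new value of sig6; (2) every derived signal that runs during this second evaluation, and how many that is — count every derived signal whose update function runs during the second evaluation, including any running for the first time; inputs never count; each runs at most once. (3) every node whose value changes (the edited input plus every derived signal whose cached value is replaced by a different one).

sig6 now evaluates to 0.
Run set: sig3, sig6 (2 run).
Changed values: src2, sig3, sig6.

Initial pass — values computed on the first demand:
  sig2 = headl([2, -4, -7]) = 2
  sig3 = if0(src2=8 -> else branch sig2) = 2
  sig6 = neg(2) = -2

Second demand — change propagation:
  sig3: re-runs because src2 8->0; new result 0.
  sig6: re-runs because sig3 2->0; new result 0.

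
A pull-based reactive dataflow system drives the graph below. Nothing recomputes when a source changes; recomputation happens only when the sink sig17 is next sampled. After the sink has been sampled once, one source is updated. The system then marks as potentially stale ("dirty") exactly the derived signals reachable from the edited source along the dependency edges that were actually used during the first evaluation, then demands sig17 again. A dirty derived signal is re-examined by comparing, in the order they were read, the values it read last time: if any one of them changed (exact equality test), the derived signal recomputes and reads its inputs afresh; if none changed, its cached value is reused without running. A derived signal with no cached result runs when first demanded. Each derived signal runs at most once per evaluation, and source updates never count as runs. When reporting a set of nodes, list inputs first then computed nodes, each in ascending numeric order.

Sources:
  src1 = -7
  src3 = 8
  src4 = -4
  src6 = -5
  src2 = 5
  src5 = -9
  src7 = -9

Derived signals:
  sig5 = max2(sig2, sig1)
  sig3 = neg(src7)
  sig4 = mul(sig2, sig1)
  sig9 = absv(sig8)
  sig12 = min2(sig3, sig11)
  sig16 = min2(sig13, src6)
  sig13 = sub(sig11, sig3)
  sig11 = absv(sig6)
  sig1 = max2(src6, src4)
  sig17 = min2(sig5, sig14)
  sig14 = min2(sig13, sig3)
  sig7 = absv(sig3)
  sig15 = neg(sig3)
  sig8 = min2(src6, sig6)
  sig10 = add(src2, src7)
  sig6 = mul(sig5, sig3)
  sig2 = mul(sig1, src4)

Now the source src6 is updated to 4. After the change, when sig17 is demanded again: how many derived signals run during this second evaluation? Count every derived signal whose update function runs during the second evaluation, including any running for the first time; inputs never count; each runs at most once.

First evaluation (everything demanded from the output):
  sig1 = max2(-5, -4) = -4
  sig2 = mul(-4, -4) = 16
  sig3 = neg(-9) = 9
  sig5 = max2(16, -4) = 16
  sig6 = mul(16, 9) = 144
  sig11 = absv(144) = 144
  sig13 = sub(144, 9) = 135
  sig14 = min2(135, 9) = 9
  sig17 = min2(16, 9) = 9

Propagation after the edit:
  sig1: runs — src6 -5->4; result 4.
  sig2: runs — sig1 -4->4; result -16.
  sig5: runs — sig2 16->-16; sig1 -4->4; result 4.
  sig6: runs — sig5 16->4; result 36.
  sig11: runs — sig6 144->36; result 36.
  sig13: runs — sig11 144->36; result 27.
  sig14: runs — sig13 135->27; result 9 (same value as before).
  sig17: runs — sig5 16->4; result 4.

Derived signals that run: sig1, sig2, sig5, sig6, sig11, sig13, sig14, sig17 — 8 in total.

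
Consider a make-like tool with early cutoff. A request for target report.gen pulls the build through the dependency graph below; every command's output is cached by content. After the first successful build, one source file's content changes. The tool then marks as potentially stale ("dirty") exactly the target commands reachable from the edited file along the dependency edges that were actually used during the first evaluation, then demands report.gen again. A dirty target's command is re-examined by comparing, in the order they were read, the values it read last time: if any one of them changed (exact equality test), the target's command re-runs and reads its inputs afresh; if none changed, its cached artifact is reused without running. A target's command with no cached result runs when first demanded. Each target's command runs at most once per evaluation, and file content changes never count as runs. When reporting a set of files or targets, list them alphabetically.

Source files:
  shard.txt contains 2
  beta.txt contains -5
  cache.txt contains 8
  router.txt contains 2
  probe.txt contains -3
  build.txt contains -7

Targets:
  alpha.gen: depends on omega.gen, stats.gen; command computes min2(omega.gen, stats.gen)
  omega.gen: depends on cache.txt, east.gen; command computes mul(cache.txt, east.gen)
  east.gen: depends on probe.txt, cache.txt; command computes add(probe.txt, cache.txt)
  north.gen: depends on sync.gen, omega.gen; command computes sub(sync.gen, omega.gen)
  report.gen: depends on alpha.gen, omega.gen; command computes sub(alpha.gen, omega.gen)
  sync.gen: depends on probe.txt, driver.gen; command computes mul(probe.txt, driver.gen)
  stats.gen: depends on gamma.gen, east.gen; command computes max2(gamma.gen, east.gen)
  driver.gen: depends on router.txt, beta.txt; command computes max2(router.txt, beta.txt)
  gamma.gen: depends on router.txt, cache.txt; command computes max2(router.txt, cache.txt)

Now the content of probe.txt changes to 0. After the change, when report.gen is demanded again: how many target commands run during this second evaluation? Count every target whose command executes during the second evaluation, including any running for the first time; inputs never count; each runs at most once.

5 target commands run: alpha.gen, east.gen, omega.gen, report.gen, stats.gen.

First demand of the output computes:
  east.gen = add(-3, 8) = 5
  gamma.gen = max2(2, 8) = 8
  omega.gen = mul(8, 5) = 40
  stats.gen = max2(8, 5) = 8
  alpha.gen = min2(40, 8) = 8
  report.gen = sub(8, 40) = -32

After the edit, cleaning proceeds:
  east.gen: a read changed (probe.txt -3->0) — executes, giving 8.
  omega.gen: a read changed (east.gen 5->8) — executes, giving 64.
  stats.gen: a read changed (east.gen 5->8) — executes, giving 8 — identical to its old value.
  alpha.gen: a read changed (omega.gen 40->64) — executes, giving 8 — identical to its old value.
  report.gen: a read changed (omega.gen 40->64) — executes, giving -56.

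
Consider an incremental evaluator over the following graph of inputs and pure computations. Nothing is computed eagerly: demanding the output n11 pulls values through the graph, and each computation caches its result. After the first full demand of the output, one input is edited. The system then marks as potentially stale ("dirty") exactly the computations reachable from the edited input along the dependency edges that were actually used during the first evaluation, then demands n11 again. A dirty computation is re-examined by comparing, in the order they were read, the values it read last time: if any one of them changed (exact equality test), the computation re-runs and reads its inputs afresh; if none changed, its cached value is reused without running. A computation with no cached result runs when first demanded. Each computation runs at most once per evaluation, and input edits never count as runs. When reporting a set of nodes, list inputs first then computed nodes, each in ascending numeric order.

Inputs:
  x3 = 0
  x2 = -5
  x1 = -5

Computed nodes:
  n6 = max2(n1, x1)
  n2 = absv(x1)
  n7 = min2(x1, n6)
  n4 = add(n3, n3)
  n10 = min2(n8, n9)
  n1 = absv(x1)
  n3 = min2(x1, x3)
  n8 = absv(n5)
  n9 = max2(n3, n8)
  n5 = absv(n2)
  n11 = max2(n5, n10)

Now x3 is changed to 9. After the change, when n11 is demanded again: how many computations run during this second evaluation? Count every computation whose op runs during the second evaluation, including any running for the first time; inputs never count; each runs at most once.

Run set: n3 (1 run).
The important point: n3 recomputes to an identical value, and the output ends up unchanged.

Initial pass — values computed on the first demand:
  n2 = absv(-5) = 5
  n3 = min2(-5, 0) = -5
  n5 = absv(5) = 5
  n8 = absv(5) = 5
  n9 = max2(-5, 5) = 5
  n10 = min2(5, 5) = 5
  n11 = max2(5, 5) = 5

Second demand — change propagation:
  n3: re-runs because x3 0->9; new result -5 (unchanged).
  n9: re-examined; everything it read last time is the same (n3 unchanged, n8 unchanged) — cache 5 kept, no run.
  n10: re-examined; everything it read last time is the same (n8 unchanged, n9 unchanged) — cache 5 kept, no run.
  n11: re-examined; everything it read last time is the same (n5 unchanged, n10 unchanged) — cache 5 kept, no run.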